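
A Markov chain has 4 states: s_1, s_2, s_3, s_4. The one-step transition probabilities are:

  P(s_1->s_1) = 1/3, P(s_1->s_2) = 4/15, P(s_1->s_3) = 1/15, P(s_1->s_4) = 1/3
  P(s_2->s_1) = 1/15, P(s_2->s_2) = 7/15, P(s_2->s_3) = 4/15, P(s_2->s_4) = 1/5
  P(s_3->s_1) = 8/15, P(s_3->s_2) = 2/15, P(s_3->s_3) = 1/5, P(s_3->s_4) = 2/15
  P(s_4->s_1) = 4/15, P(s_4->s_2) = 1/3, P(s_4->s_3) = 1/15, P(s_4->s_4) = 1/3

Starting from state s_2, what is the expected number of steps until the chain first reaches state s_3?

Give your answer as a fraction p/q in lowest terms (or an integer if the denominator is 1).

Let h_i = expected steps to first reach s_3 from state i.
Boundary: h_s_3 = 0.
First-step equations for the other states:
  h_s_1 = 1 + 1/3*h_s_1 + 4/15*h_s_2 + 1/15*h_s_3 + 1/3*h_s_4
  h_s_2 = 1 + 1/15*h_s_1 + 7/15*h_s_2 + 4/15*h_s_3 + 1/5*h_s_4
  h_s_4 = 1 + 4/15*h_s_1 + 1/3*h_s_2 + 1/15*h_s_3 + 1/3*h_s_4

Substituting h_s_3 = 0 and rearranging gives the linear system (I - Q) h = 1:
  [2/3, -4/15, -1/3] . (h_s_1, h_s_2, h_s_4) = 1
  [-1/15, 8/15, -1/5] . (h_s_1, h_s_2, h_s_4) = 1
  [-4/15, -1/3, 2/3] . (h_s_1, h_s_2, h_s_4) = 1

Solving yields:
  h_s_1 = 210/29
  h_s_2 = 2055/377
  h_s_4 = 2685/377

Starting state is s_2, so the expected hitting time is h_s_2 = 2055/377.

Answer: 2055/377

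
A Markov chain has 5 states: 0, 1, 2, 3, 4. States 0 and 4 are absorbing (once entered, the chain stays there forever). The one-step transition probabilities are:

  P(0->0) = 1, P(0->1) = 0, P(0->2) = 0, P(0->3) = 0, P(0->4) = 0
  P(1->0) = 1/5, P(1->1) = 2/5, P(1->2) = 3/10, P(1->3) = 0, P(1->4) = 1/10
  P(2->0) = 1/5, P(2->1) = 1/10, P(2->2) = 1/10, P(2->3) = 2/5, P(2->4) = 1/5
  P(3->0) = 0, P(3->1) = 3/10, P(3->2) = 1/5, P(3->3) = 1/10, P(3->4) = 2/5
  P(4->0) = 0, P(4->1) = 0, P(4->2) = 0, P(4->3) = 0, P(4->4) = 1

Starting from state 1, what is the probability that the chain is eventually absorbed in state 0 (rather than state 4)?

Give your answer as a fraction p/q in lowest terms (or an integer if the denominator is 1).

Let a_i = P(absorbed in 0 | start in state i).
Boundary conditions: a_0 = 1, a_4 = 0.
For each transient state i, a_i = sum_j P(i->j) * a_j:
  a_1 = 1/5*a_0 + 2/5*a_1 + 3/10*a_2 + 0*a_3 + 1/10*a_4
  a_2 = 1/5*a_0 + 1/10*a_1 + 1/10*a_2 + 2/5*a_3 + 1/5*a_4
  a_3 = 0*a_0 + 3/10*a_1 + 1/5*a_2 + 1/10*a_3 + 2/5*a_4

Substituting a_0 = 1 and a_4 = 0, rearrange to (I - Q) a = r where r[i] = P(i -> 0):
  [3/5, -3/10, 0] . (a_1, a_2, a_3) = 1/5
  [-1/10, 9/10, -2/5] . (a_1, a_2, a_3) = 1/5
  [-3/10, -1/5, 9/10] . (a_1, a_2, a_3) = 0

Solving yields:
  a_1 = 8/15
  a_2 = 2/5
  a_3 = 4/15

Starting state is 1, so the absorption probability is a_1 = 8/15.

Answer: 8/15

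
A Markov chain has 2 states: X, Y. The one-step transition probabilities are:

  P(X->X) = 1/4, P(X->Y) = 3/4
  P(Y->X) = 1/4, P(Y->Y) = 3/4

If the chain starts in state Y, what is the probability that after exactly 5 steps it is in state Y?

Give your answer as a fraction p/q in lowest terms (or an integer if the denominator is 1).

Computing P^5 by repeated multiplication:
P^1 =
  X: [1/4, 3/4]
  Y: [1/4, 3/4]
P^2 =
  X: [1/4, 3/4]
  Y: [1/4, 3/4]
P^3 =
  X: [1/4, 3/4]
  Y: [1/4, 3/4]
P^4 =
  X: [1/4, 3/4]
  Y: [1/4, 3/4]
P^5 =
  X: [1/4, 3/4]
  Y: [1/4, 3/4]

(P^5)[Y -> Y] = 3/4

Answer: 3/4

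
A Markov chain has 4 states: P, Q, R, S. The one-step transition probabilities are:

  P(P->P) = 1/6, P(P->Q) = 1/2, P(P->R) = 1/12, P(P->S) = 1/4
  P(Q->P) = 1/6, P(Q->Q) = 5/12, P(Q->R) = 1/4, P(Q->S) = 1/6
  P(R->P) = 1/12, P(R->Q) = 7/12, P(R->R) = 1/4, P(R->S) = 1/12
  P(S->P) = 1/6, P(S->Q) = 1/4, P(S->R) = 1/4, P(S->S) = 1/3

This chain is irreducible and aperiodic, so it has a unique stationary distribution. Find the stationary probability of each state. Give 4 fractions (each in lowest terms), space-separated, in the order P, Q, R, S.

The stationary distribution satisfies pi = pi * P, i.e.:
  pi_P = 1/6*pi_P + 1/6*pi_Q + 1/12*pi_R + 1/6*pi_S
  pi_Q = 1/2*pi_P + 5/12*pi_Q + 7/12*pi_R + 1/4*pi_S
  pi_R = 1/12*pi_P + 1/4*pi_Q + 1/4*pi_R + 1/4*pi_S
  pi_S = 1/4*pi_P + 1/6*pi_Q + 1/12*pi_R + 1/3*pi_S
with normalization: pi_P + pi_Q + pi_R + pi_S = 1.

Using the first 3 balance equations plus normalization, the linear system A*pi = b is:
  [-5/6, 1/6, 1/12, 1/6] . pi = 0
  [1/2, -7/12, 7/12, 1/4] . pi = 0
  [1/12, 1/4, -3/4, 1/4] . pi = 0
  [1, 1, 1, 1] . pi = 1

Solving yields:
  pi_P = 21/142
  pi_Q = 617/1420
  pi_R = 16/71
  pi_S = 273/1420

Verification (pi * P):
  21/142*1/6 + 617/1420*1/6 + 16/71*1/12 + 273/1420*1/6 = 21/142 = pi_P  (ok)
  21/142*1/2 + 617/1420*5/12 + 16/71*7/12 + 273/1420*1/4 = 617/1420 = pi_Q  (ok)
  21/142*1/12 + 617/1420*1/4 + 16/71*1/4 + 273/1420*1/4 = 16/71 = pi_R  (ok)
  21/142*1/4 + 617/1420*1/6 + 16/71*1/12 + 273/1420*1/3 = 273/1420 = pi_S  (ok)

Answer: 21/142 617/1420 16/71 273/1420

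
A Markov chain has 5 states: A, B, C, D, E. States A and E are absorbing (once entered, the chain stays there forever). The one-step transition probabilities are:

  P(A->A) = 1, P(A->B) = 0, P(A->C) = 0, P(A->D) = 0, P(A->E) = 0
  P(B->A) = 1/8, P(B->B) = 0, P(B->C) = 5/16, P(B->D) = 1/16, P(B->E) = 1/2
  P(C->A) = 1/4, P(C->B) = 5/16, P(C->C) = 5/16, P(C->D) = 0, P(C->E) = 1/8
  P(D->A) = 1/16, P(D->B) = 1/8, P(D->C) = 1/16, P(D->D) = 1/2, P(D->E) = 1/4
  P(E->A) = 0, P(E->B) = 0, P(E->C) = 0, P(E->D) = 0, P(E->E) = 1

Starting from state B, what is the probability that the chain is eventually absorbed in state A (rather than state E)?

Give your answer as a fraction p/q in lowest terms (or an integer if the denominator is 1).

Let a_i = P(absorbed in A | start in state i).
Boundary conditions: a_A = 1, a_E = 0.
For each transient state i, a_i = sum_j P(i->j) * a_j:
  a_B = 1/8*a_A + 0*a_B + 5/16*a_C + 1/16*a_D + 1/2*a_E
  a_C = 1/4*a_A + 5/16*a_B + 5/16*a_C + 0*a_D + 1/8*a_E
  a_D = 1/16*a_A + 1/8*a_B + 1/16*a_C + 1/2*a_D + 1/4*a_E

Substituting a_A = 1 and a_E = 0, rearrange to (I - Q) a = r where r[i] = P(i -> A):
  [1, -5/16, -1/16] . (a_B, a_C, a_D) = 1/8
  [-5/16, 11/16, 0] . (a_B, a_C, a_D) = 1/4
  [-1/8, -1/16, 1/2] . (a_B, a_C, a_D) = 1/16

Solving yields:
  a_B = 351/1181
  a_C = 589/1181
  a_D = 309/1181

Starting state is B, so the absorption probability is a_B = 351/1181.

Answer: 351/1181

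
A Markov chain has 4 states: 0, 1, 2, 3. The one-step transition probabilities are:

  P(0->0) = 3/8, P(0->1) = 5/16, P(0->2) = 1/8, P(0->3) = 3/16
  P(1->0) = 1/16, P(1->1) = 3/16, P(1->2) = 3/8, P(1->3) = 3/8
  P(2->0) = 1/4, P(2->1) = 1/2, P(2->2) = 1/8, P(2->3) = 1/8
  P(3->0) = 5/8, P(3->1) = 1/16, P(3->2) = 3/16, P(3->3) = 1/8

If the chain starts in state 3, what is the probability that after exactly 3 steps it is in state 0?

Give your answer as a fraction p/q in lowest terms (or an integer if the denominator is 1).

Answer: 1249/4096

Derivation:
Computing P^3 by repeated multiplication:
P^1 =
  0: [3/8, 5/16, 1/8, 3/16]
  1: [1/16, 3/16, 3/8, 3/8]
  2: [1/4, 1/2, 1/8, 1/8]
  3: [5/8, 1/16, 3/16, 1/8]
P^2 =
  0: [79/256, 1/4, 55/256, 29/128]
  1: [93/256, 17/64, 25/128, 45/256]
  2: [15/64, 31/128, 33/128, 17/64]
  3: [93/256, 79/256, 19/128, 23/128]
P^3 =
  0: [669/2048, 1085/4096, 413/2048, 847/4096]
  1: [319/1024, 557/2048, 829/4096, 877/4096]
  2: [683/2048, 541/2048, 207/1024, 205/1024]
  3: [1249/4096, 263/1024, 437/2048, 921/4096]

(P^3)[3 -> 0] = 1249/4096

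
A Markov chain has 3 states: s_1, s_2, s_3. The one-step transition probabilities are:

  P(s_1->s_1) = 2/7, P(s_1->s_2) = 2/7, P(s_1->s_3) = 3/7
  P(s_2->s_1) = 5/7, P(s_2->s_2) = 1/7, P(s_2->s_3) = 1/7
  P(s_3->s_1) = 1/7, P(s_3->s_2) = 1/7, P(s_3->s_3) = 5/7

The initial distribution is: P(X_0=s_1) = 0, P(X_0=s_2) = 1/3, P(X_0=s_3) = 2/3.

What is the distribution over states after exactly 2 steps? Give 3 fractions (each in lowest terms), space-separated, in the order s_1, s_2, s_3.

Answer: 40/147 4/21 79/147

Derivation:
Propagating the distribution step by step (d_{t+1} = d_t * P):
d_0 = (s_1=0, s_2=1/3, s_3=2/3)
  d_1[s_1] = 0*2/7 + 1/3*5/7 + 2/3*1/7 = 1/3
  d_1[s_2] = 0*2/7 + 1/3*1/7 + 2/3*1/7 = 1/7
  d_1[s_3] = 0*3/7 + 1/3*1/7 + 2/3*5/7 = 11/21
d_1 = (s_1=1/3, s_2=1/7, s_3=11/21)
  d_2[s_1] = 1/3*2/7 + 1/7*5/7 + 11/21*1/7 = 40/147
  d_2[s_2] = 1/3*2/7 + 1/7*1/7 + 11/21*1/7 = 4/21
  d_2[s_3] = 1/3*3/7 + 1/7*1/7 + 11/21*5/7 = 79/147
d_2 = (s_1=40/147, s_2=4/21, s_3=79/147)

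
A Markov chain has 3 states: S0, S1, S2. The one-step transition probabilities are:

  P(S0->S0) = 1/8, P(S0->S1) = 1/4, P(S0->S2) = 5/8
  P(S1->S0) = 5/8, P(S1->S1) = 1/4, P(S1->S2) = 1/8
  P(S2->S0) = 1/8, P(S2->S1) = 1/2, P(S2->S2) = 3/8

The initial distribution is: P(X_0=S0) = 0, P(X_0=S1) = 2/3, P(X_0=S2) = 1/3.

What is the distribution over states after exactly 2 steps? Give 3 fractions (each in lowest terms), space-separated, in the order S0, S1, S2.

Propagating the distribution step by step (d_{t+1} = d_t * P):
d_0 = (S0=0, S1=2/3, S2=1/3)
  d_1[S0] = 0*1/8 + 2/3*5/8 + 1/3*1/8 = 11/24
  d_1[S1] = 0*1/4 + 2/3*1/4 + 1/3*1/2 = 1/3
  d_1[S2] = 0*5/8 + 2/3*1/8 + 1/3*3/8 = 5/24
d_1 = (S0=11/24, S1=1/3, S2=5/24)
  d_2[S0] = 11/24*1/8 + 1/3*5/8 + 5/24*1/8 = 7/24
  d_2[S1] = 11/24*1/4 + 1/3*1/4 + 5/24*1/2 = 29/96
  d_2[S2] = 11/24*5/8 + 1/3*1/8 + 5/24*3/8 = 13/32
d_2 = (S0=7/24, S1=29/96, S2=13/32)

Answer: 7/24 29/96 13/32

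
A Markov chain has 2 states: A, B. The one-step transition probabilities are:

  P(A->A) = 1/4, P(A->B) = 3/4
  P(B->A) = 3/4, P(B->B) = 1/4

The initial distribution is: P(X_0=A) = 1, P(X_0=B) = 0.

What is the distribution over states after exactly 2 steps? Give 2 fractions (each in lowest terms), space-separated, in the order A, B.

Propagating the distribution step by step (d_{t+1} = d_t * P):
d_0 = (A=1, B=0)
  d_1[A] = 1*1/4 + 0*3/4 = 1/4
  d_1[B] = 1*3/4 + 0*1/4 = 3/4
d_1 = (A=1/4, B=3/4)
  d_2[A] = 1/4*1/4 + 3/4*3/4 = 5/8
  d_2[B] = 1/4*3/4 + 3/4*1/4 = 3/8
d_2 = (A=5/8, B=3/8)

Answer: 5/8 3/8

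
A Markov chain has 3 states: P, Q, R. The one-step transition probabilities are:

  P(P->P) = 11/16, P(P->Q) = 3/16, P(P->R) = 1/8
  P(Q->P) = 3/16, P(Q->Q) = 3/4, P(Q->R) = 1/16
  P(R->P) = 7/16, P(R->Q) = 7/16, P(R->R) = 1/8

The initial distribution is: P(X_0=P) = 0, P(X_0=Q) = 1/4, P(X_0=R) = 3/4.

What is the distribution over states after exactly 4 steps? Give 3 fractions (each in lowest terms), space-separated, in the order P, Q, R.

Propagating the distribution step by step (d_{t+1} = d_t * P):
d_0 = (P=0, Q=1/4, R=3/4)
  d_1[P] = 0*11/16 + 1/4*3/16 + 3/4*7/16 = 3/8
  d_1[Q] = 0*3/16 + 1/4*3/4 + 3/4*7/16 = 33/64
  d_1[R] = 0*1/8 + 1/4*1/16 + 3/4*1/8 = 7/64
d_1 = (P=3/8, Q=33/64, R=7/64)
  d_2[P] = 3/8*11/16 + 33/64*3/16 + 7/64*7/16 = 103/256
  d_2[Q] = 3/8*3/16 + 33/64*3/4 + 7/64*7/16 = 517/1024
  d_2[R] = 3/8*1/8 + 33/64*1/16 + 7/64*1/8 = 95/1024
d_2 = (P=103/256, Q=517/1024, R=95/1024)
  d_3[P] = 103/256*11/16 + 517/1024*3/16 + 95/1024*7/16 = 1687/4096
  d_3[Q] = 103/256*3/16 + 517/1024*3/4 + 95/1024*7/16 = 8105/16384
  d_3[R] = 103/256*1/8 + 517/1024*1/16 + 95/1024*1/8 = 1531/16384
d_3 = (P=1687/4096, Q=8105/16384, R=1531/16384)
  d_4[P] = 1687/4096*11/16 + 8105/16384*3/16 + 1531/16384*7/16 = 27315/65536
  d_4[Q] = 1687/4096*3/16 + 8105/16384*3/4 + 1531/16384*7/16 = 128221/262144
  d_4[R] = 1687/4096*1/8 + 8105/16384*1/16 + 1531/16384*1/8 = 24663/262144
d_4 = (P=27315/65536, Q=128221/262144, R=24663/262144)

Answer: 27315/65536 128221/262144 24663/262144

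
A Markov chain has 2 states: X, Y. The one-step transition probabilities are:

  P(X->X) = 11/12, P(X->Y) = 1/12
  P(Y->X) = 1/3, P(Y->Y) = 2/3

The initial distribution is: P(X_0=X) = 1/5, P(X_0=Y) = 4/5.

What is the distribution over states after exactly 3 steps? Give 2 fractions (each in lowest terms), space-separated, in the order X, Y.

Answer: 1961/2880 919/2880

Derivation:
Propagating the distribution step by step (d_{t+1} = d_t * P):
d_0 = (X=1/5, Y=4/5)
  d_1[X] = 1/5*11/12 + 4/5*1/3 = 9/20
  d_1[Y] = 1/5*1/12 + 4/5*2/3 = 11/20
d_1 = (X=9/20, Y=11/20)
  d_2[X] = 9/20*11/12 + 11/20*1/3 = 143/240
  d_2[Y] = 9/20*1/12 + 11/20*2/3 = 97/240
d_2 = (X=143/240, Y=97/240)
  d_3[X] = 143/240*11/12 + 97/240*1/3 = 1961/2880
  d_3[Y] = 143/240*1/12 + 97/240*2/3 = 919/2880
d_3 = (X=1961/2880, Y=919/2880)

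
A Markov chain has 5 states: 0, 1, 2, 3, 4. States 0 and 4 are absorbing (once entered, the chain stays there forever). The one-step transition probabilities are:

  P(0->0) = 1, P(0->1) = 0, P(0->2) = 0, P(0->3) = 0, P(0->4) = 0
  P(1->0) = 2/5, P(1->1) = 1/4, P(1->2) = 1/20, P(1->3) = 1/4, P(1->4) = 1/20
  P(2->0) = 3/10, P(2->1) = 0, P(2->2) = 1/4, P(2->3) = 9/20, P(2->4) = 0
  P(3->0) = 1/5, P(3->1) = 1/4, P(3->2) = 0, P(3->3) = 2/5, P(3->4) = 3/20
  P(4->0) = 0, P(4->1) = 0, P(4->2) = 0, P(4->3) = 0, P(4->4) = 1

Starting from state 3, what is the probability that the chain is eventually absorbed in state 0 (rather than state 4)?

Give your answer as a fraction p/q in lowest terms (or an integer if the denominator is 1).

Answer: 51/76

Derivation:
Let a_i = P(absorbed in 0 | start in state i).
Boundary conditions: a_0 = 1, a_4 = 0.
For each transient state i, a_i = sum_j P(i->j) * a_j:
  a_1 = 2/5*a_0 + 1/4*a_1 + 1/20*a_2 + 1/4*a_3 + 1/20*a_4
  a_2 = 3/10*a_0 + 0*a_1 + 1/4*a_2 + 9/20*a_3 + 0*a_4
  a_3 = 1/5*a_0 + 1/4*a_1 + 0*a_2 + 2/5*a_3 + 3/20*a_4

Substituting a_0 = 1 and a_4 = 0, rearrange to (I - Q) a = r where r[i] = P(i -> 0):
  [3/4, -1/20, -1/4] . (a_1, a_2, a_3) = 2/5
  [0, 3/4, -9/20] . (a_1, a_2, a_3) = 3/10
  [-1/4, 0, 3/5] . (a_1, a_2, a_3) = 1/5

Solving yields:
  a_1 = 77/95
  a_2 = 61/76
  a_3 = 51/76

Starting state is 3, so the absorption probability is a_3 = 51/76.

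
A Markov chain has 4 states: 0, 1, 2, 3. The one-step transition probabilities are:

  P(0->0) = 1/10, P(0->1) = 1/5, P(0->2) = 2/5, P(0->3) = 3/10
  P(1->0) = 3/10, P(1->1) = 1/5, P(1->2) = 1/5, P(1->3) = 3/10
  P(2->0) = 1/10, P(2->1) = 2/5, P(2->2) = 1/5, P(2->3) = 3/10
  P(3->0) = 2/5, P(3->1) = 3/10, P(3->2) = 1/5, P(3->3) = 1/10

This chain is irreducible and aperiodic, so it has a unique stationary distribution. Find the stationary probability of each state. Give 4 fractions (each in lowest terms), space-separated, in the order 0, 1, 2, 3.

The stationary distribution satisfies pi = pi * P, i.e.:
  pi_0 = 1/10*pi_0 + 3/10*pi_1 + 1/10*pi_2 + 2/5*pi_3
  pi_1 = 1/5*pi_0 + 1/5*pi_1 + 2/5*pi_2 + 3/10*pi_3
  pi_2 = 2/5*pi_0 + 1/5*pi_1 + 1/5*pi_2 + 1/5*pi_3
  pi_3 = 3/10*pi_0 + 3/10*pi_1 + 3/10*pi_2 + 1/10*pi_3
with normalization: pi_0 + pi_1 + pi_2 + pi_3 = 1.

Using the first 3 balance equations plus normalization, the linear system A*pi = b is:
  [-9/10, 3/10, 1/10, 2/5] . pi = 0
  [1/5, -4/5, 2/5, 3/10] . pi = 0
  [2/5, 1/5, -4/5, 1/5] . pi = 0
  [1, 1, 1, 1] . pi = 1

Solving yields:
  pi_0 = 57/248
  pi_1 = 17/62
  pi_2 = 61/248
  pi_3 = 1/4

Verification (pi * P):
  57/248*1/10 + 17/62*3/10 + 61/248*1/10 + 1/4*2/5 = 57/248 = pi_0  (ok)
  57/248*1/5 + 17/62*1/5 + 61/248*2/5 + 1/4*3/10 = 17/62 = pi_1  (ok)
  57/248*2/5 + 17/62*1/5 + 61/248*1/5 + 1/4*1/5 = 61/248 = pi_2  (ok)
  57/248*3/10 + 17/62*3/10 + 61/248*3/10 + 1/4*1/10 = 1/4 = pi_3  (ok)

Answer: 57/248 17/62 61/248 1/4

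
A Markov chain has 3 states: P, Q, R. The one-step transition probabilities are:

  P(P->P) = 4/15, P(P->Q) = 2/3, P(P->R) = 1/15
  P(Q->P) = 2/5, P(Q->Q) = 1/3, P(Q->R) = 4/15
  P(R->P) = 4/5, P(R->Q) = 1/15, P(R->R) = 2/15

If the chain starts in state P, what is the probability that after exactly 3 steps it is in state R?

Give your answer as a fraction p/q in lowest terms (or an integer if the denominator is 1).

Computing P^3 by repeated multiplication:
P^1 =
  P: [4/15, 2/3, 1/15]
  Q: [2/5, 1/3, 4/15]
  R: [4/5, 1/15, 2/15]
P^2 =
  P: [88/225, 91/225, 46/225]
  Q: [34/75, 89/225, 34/225]
  R: [26/75, 127/225, 4/45]
P^3 =
  P: [58/135, 1381/3375, 544/3375]
  Q: [2/5, 1499/3375, 526/3375]
  R: [146/375, 287/675, 626/3375]

(P^3)[P -> R] = 544/3375

Answer: 544/3375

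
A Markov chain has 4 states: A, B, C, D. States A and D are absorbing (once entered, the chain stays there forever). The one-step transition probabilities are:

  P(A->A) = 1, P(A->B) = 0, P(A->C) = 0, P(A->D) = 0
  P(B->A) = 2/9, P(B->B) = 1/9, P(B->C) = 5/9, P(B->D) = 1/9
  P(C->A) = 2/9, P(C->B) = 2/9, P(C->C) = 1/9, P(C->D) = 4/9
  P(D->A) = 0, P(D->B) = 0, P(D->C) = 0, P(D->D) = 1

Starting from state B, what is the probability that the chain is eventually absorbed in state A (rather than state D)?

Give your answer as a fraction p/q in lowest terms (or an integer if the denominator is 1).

Let a_i = P(absorbed in A | start in state i).
Boundary conditions: a_A = 1, a_D = 0.
For each transient state i, a_i = sum_j P(i->j) * a_j:
  a_B = 2/9*a_A + 1/9*a_B + 5/9*a_C + 1/9*a_D
  a_C = 2/9*a_A + 2/9*a_B + 1/9*a_C + 4/9*a_D

Substituting a_A = 1 and a_D = 0, rearrange to (I - Q) a = r where r[i] = P(i -> A):
  [8/9, -5/9] . (a_B, a_C) = 2/9
  [-2/9, 8/9] . (a_B, a_C) = 2/9

Solving yields:
  a_B = 13/27
  a_C = 10/27

Starting state is B, so the absorption probability is a_B = 13/27.

Answer: 13/27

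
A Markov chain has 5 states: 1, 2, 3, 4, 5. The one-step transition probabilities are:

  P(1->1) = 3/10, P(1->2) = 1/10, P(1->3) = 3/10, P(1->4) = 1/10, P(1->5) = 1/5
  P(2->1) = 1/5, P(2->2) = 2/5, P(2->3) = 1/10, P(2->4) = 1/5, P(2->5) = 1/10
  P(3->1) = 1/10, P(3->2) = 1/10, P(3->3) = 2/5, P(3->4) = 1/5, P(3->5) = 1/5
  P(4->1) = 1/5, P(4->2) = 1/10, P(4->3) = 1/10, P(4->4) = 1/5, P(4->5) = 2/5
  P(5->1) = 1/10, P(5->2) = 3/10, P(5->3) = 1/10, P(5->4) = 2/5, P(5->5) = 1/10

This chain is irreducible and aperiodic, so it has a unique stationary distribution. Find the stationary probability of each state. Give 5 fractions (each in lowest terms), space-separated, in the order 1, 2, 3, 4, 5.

The stationary distribution satisfies pi = pi * P, i.e.:
  pi_1 = 3/10*pi_1 + 1/5*pi_2 + 1/10*pi_3 + 1/5*pi_4 + 1/10*pi_5
  pi_2 = 1/10*pi_1 + 2/5*pi_2 + 1/10*pi_3 + 1/10*pi_4 + 3/10*pi_5
  pi_3 = 3/10*pi_1 + 1/10*pi_2 + 2/5*pi_3 + 1/10*pi_4 + 1/10*pi_5
  pi_4 = 1/10*pi_1 + 1/5*pi_2 + 1/5*pi_3 + 1/5*pi_4 + 2/5*pi_5
  pi_5 = 1/5*pi_1 + 1/10*pi_2 + 1/5*pi_3 + 2/5*pi_4 + 1/10*pi_5
with normalization: pi_1 + pi_2 + pi_3 + pi_4 + pi_5 = 1.

Using the first 4 balance equations plus normalization, the linear system A*pi = b is:
  [-7/10, 1/5, 1/10, 1/5, 1/10] . pi = 0
  [1/10, -3/5, 1/10, 1/10, 3/10] . pi = 0
  [3/10, 1/10, -3/5, 1/10, 1/10] . pi = 0
  [1/10, 1/5, 1/5, -4/5, 2/5] . pi = 0
  [1, 1, 1, 1, 1] . pi = 1

Solving yields:
  pi_1 = 1100/6179
  pi_2 = 1243/6179
  pi_3 = 1197/6179
  pi_4 = 1378/6179
  pi_5 = 1261/6179

Verification (pi * P):
  1100/6179*3/10 + 1243/6179*1/5 + 1197/6179*1/10 + 1378/6179*1/5 + 1261/6179*1/10 = 1100/6179 = pi_1  (ok)
  1100/6179*1/10 + 1243/6179*2/5 + 1197/6179*1/10 + 1378/6179*1/10 + 1261/6179*3/10 = 1243/6179 = pi_2  (ok)
  1100/6179*3/10 + 1243/6179*1/10 + 1197/6179*2/5 + 1378/6179*1/10 + 1261/6179*1/10 = 1197/6179 = pi_3  (ok)
  1100/6179*1/10 + 1243/6179*1/5 + 1197/6179*1/5 + 1378/6179*1/5 + 1261/6179*2/5 = 1378/6179 = pi_4  (ok)
  1100/6179*1/5 + 1243/6179*1/10 + 1197/6179*1/5 + 1378/6179*2/5 + 1261/6179*1/10 = 1261/6179 = pi_5  (ok)

Answer: 1100/6179 1243/6179 1197/6179 1378/6179 1261/6179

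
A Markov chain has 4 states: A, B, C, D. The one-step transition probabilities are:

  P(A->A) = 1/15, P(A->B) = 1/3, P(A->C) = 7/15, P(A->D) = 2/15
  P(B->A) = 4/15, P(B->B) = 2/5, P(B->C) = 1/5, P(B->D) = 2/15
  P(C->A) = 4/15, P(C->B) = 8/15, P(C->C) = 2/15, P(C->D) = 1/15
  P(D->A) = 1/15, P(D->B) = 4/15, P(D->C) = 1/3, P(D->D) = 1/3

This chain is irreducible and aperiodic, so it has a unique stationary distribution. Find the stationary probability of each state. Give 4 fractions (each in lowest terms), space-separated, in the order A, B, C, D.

The stationary distribution satisfies pi = pi * P, i.e.:
  pi_A = 1/15*pi_A + 4/15*pi_B + 4/15*pi_C + 1/15*pi_D
  pi_B = 1/3*pi_A + 2/5*pi_B + 8/15*pi_C + 4/15*pi_D
  pi_C = 7/15*pi_A + 1/5*pi_B + 2/15*pi_C + 1/3*pi_D
  pi_D = 2/15*pi_A + 2/15*pi_B + 1/15*pi_C + 1/3*pi_D
with normalization: pi_A + pi_B + pi_C + pi_D = 1.

Using the first 3 balance equations plus normalization, the linear system A*pi = b is:
  [-14/15, 4/15, 4/15, 1/15] . pi = 0
  [1/3, -3/5, 8/15, 4/15] . pi = 0
  [7/15, 1/5, -13/15, 1/3] . pi = 0
  [1, 1, 1, 1] . pi = 1

Solving yields:
  pi_A = 689/3480
  pi_B = 1397/3480
  pi_C = 37/145
  pi_D = 253/1740

Verification (pi * P):
  689/3480*1/15 + 1397/3480*4/15 + 37/145*4/15 + 253/1740*1/15 = 689/3480 = pi_A  (ok)
  689/3480*1/3 + 1397/3480*2/5 + 37/145*8/15 + 253/1740*4/15 = 1397/3480 = pi_B  (ok)
  689/3480*7/15 + 1397/3480*1/5 + 37/145*2/15 + 253/1740*1/3 = 37/145 = pi_C  (ok)
  689/3480*2/15 + 1397/3480*2/15 + 37/145*1/15 + 253/1740*1/3 = 253/1740 = pi_D  (ok)

Answer: 689/3480 1397/3480 37/145 253/1740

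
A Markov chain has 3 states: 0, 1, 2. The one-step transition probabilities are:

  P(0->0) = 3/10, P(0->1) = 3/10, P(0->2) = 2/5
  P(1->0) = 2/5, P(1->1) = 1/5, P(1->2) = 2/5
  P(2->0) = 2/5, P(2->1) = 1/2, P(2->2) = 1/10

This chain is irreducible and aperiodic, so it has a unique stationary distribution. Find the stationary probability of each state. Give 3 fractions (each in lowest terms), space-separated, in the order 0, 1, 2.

The stationary distribution satisfies pi = pi * P, i.e.:
  pi_0 = 3/10*pi_0 + 2/5*pi_1 + 2/5*pi_2
  pi_1 = 3/10*pi_0 + 1/5*pi_1 + 1/2*pi_2
  pi_2 = 2/5*pi_0 + 2/5*pi_1 + 1/10*pi_2
with normalization: pi_0 + pi_1 + pi_2 = 1.

Using the first 2 balance equations plus normalization, the linear system A*pi = b is:
  [-7/10, 2/5, 2/5] . pi = 0
  [3/10, -4/5, 1/2] . pi = 0
  [1, 1, 1] . pi = 1

Solving yields:
  pi_0 = 4/11
  pi_1 = 47/143
  pi_2 = 4/13

Verification (pi * P):
  4/11*3/10 + 47/143*2/5 + 4/13*2/5 = 4/11 = pi_0  (ok)
  4/11*3/10 + 47/143*1/5 + 4/13*1/2 = 47/143 = pi_1  (ok)
  4/11*2/5 + 47/143*2/5 + 4/13*1/10 = 4/13 = pi_2  (ok)

Answer: 4/11 47/143 4/13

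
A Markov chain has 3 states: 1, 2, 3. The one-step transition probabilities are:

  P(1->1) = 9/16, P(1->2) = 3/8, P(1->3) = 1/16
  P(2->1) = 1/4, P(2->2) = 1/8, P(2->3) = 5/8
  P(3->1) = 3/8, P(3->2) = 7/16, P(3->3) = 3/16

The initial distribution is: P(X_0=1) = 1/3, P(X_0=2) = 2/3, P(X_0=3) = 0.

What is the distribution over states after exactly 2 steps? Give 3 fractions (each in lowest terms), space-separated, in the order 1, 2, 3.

Propagating the distribution step by step (d_{t+1} = d_t * P):
d_0 = (1=1/3, 2=2/3, 3=0)
  d_1[1] = 1/3*9/16 + 2/3*1/4 + 0*3/8 = 17/48
  d_1[2] = 1/3*3/8 + 2/3*1/8 + 0*7/16 = 5/24
  d_1[3] = 1/3*1/16 + 2/3*5/8 + 0*3/16 = 7/16
d_1 = (1=17/48, 2=5/24, 3=7/16)
  d_2[1] = 17/48*9/16 + 5/24*1/4 + 7/16*3/8 = 319/768
  d_2[2] = 17/48*3/8 + 5/24*1/8 + 7/16*7/16 = 269/768
  d_2[3] = 17/48*1/16 + 5/24*5/8 + 7/16*3/16 = 15/64
d_2 = (1=319/768, 2=269/768, 3=15/64)

Answer: 319/768 269/768 15/64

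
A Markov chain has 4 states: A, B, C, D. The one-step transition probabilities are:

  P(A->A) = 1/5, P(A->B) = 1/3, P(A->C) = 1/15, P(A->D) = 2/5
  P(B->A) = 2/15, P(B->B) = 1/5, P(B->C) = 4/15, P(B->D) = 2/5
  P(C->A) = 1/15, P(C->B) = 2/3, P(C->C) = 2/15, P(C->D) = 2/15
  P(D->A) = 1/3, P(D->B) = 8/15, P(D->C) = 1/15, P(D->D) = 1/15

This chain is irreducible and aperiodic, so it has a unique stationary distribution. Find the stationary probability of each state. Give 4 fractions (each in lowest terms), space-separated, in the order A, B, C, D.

The stationary distribution satisfies pi = pi * P, i.e.:
  pi_A = 1/5*pi_A + 2/15*pi_B + 1/15*pi_C + 1/3*pi_D
  pi_B = 1/3*pi_A + 1/5*pi_B + 2/3*pi_C + 8/15*pi_D
  pi_C = 1/15*pi_A + 4/15*pi_B + 2/15*pi_C + 1/15*pi_D
  pi_D = 2/5*pi_A + 2/5*pi_B + 2/15*pi_C + 1/15*pi_D
with normalization: pi_A + pi_B + pi_C + pi_D = 1.

Using the first 3 balance equations plus normalization, the linear system A*pi = b is:
  [-4/5, 2/15, 1/15, 1/3] . pi = 0
  [1/3, -4/5, 2/3, 8/15] . pi = 0
  [1/15, 4/15, -13/15, 1/15] . pi = 0
  [1, 1, 1, 1] . pi = 1

Solving yields:
  pi_A = 213/1124
  pi_B = 435/1124
  pi_C = 347/2248
  pi_D = 605/2248

Verification (pi * P):
  213/1124*1/5 + 435/1124*2/15 + 347/2248*1/15 + 605/2248*1/3 = 213/1124 = pi_A  (ok)
  213/1124*1/3 + 435/1124*1/5 + 347/2248*2/3 + 605/2248*8/15 = 435/1124 = pi_B  (ok)
  213/1124*1/15 + 435/1124*4/15 + 347/2248*2/15 + 605/2248*1/15 = 347/2248 = pi_C  (ok)
  213/1124*2/5 + 435/1124*2/5 + 347/2248*2/15 + 605/2248*1/15 = 605/2248 = pi_D  (ok)

Answer: 213/1124 435/1124 347/2248 605/2248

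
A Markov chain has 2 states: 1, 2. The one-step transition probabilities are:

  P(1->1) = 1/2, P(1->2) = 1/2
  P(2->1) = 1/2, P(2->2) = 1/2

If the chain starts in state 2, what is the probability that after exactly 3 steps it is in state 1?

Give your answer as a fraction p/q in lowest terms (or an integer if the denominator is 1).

Answer: 1/2

Derivation:
Computing P^3 by repeated multiplication:
P^1 =
  1: [1/2, 1/2]
  2: [1/2, 1/2]
P^2 =
  1: [1/2, 1/2]
  2: [1/2, 1/2]
P^3 =
  1: [1/2, 1/2]
  2: [1/2, 1/2]

(P^3)[2 -> 1] = 1/2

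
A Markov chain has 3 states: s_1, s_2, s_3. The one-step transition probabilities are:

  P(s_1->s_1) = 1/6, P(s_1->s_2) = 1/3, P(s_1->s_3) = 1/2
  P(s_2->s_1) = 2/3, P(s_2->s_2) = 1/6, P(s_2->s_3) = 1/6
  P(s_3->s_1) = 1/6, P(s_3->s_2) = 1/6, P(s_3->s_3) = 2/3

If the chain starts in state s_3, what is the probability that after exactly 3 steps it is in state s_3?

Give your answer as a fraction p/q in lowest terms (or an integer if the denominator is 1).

Answer: 19/36

Derivation:
Computing P^3 by repeated multiplication:
P^1 =
  s_1: [1/6, 1/3, 1/2]
  s_2: [2/3, 1/6, 1/6]
  s_3: [1/6, 1/6, 2/3]
P^2 =
  s_1: [1/3, 7/36, 17/36]
  s_2: [1/4, 5/18, 17/36]
  s_3: [1/4, 7/36, 5/9]
P^3 =
  s_1: [19/72, 2/9, 37/72]
  s_2: [11/36, 5/24, 35/72]
  s_3: [19/72, 5/24, 19/36]

(P^3)[s_3 -> s_3] = 19/36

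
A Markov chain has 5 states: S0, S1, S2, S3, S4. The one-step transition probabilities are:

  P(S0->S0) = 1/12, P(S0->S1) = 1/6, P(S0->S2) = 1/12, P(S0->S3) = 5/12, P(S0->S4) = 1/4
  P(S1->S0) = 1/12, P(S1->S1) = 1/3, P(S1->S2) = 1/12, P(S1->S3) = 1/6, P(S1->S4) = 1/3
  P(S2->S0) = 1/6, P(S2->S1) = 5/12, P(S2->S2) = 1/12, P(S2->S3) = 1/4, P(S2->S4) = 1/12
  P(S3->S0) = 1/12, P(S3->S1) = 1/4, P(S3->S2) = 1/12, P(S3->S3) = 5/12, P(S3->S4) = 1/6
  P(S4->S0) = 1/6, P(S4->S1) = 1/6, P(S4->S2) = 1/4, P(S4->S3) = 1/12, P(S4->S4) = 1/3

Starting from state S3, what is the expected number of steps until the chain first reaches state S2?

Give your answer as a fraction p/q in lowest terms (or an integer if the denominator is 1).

Let h_i = expected steps to first reach S2 from state i.
Boundary: h_S2 = 0.
First-step equations for the other states:
  h_S0 = 1 + 1/12*h_S0 + 1/6*h_S1 + 1/12*h_S2 + 5/12*h_S3 + 1/4*h_S4
  h_S1 = 1 + 1/12*h_S0 + 1/3*h_S1 + 1/12*h_S2 + 1/6*h_S3 + 1/3*h_S4
  h_S3 = 1 + 1/12*h_S0 + 1/4*h_S1 + 1/12*h_S2 + 5/12*h_S3 + 1/6*h_S4
  h_S4 = 1 + 1/6*h_S0 + 1/6*h_S1 + 1/4*h_S2 + 1/12*h_S3 + 1/3*h_S4

Substituting h_S2 = 0 and rearranging gives the linear system (I - Q) h = 1:
  [11/12, -1/6, -5/12, -1/4] . (h_S0, h_S1, h_S3, h_S4) = 1
  [-1/12, 2/3, -1/6, -1/3] . (h_S0, h_S1, h_S3, h_S4) = 1
  [-1/12, -1/4, 7/12, -1/6] . (h_S0, h_S1, h_S3, h_S4) = 1
  [-1/6, -1/6, -1/12, 2/3] . (h_S0, h_S1, h_S3, h_S4) = 1

Solving yields:
  h_S0 = 1756/225
  h_S1 = 572/75
  h_S3 = 356/45
  h_S4 = 476/75

Starting state is S3, so the expected hitting time is h_S3 = 356/45.

Answer: 356/45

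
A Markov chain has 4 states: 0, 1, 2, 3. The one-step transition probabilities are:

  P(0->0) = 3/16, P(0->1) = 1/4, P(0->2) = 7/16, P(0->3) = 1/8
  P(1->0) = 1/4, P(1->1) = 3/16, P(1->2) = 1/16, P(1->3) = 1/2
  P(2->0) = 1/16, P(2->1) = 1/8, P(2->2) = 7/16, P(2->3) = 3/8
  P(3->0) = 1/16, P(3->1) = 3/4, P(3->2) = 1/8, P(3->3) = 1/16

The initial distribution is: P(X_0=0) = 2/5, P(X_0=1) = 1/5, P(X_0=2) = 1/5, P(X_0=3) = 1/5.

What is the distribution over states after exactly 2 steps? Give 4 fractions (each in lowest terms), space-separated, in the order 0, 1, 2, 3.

Propagating the distribution step by step (d_{t+1} = d_t * P):
d_0 = (0=2/5, 1=1/5, 2=1/5, 3=1/5)
  d_1[0] = 2/5*3/16 + 1/5*1/4 + 1/5*1/16 + 1/5*1/16 = 3/20
  d_1[1] = 2/5*1/4 + 1/5*3/16 + 1/5*1/8 + 1/5*3/4 = 5/16
  d_1[2] = 2/5*7/16 + 1/5*1/16 + 1/5*7/16 + 1/5*1/8 = 3/10
  d_1[3] = 2/5*1/8 + 1/5*1/2 + 1/5*3/8 + 1/5*1/16 = 19/80
d_1 = (0=3/20, 1=5/16, 2=3/10, 3=19/80)
  d_2[0] = 3/20*3/16 + 5/16*1/4 + 3/10*1/16 + 19/80*1/16 = 179/1280
  d_2[1] = 3/20*1/4 + 5/16*3/16 + 3/10*1/8 + 19/80*3/4 = 399/1280
  d_2[2] = 3/20*7/16 + 5/16*1/16 + 3/10*7/16 + 19/80*1/8 = 63/256
  d_2[3] = 3/20*1/8 + 5/16*1/2 + 3/10*3/8 + 19/80*1/16 = 387/1280
d_2 = (0=179/1280, 1=399/1280, 2=63/256, 3=387/1280)

Answer: 179/1280 399/1280 63/256 387/1280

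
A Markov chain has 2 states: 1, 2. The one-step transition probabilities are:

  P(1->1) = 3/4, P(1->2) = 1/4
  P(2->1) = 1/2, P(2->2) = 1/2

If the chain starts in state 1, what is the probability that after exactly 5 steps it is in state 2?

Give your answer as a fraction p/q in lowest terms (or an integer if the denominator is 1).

Computing P^5 by repeated multiplication:
P^1 =
  1: [3/4, 1/4]
  2: [1/2, 1/2]
P^2 =
  1: [11/16, 5/16]
  2: [5/8, 3/8]
P^3 =
  1: [43/64, 21/64]
  2: [21/32, 11/32]
P^4 =
  1: [171/256, 85/256]
  2: [85/128, 43/128]
P^5 =
  1: [683/1024, 341/1024]
  2: [341/512, 171/512]

(P^5)[1 -> 2] = 341/1024

Answer: 341/1024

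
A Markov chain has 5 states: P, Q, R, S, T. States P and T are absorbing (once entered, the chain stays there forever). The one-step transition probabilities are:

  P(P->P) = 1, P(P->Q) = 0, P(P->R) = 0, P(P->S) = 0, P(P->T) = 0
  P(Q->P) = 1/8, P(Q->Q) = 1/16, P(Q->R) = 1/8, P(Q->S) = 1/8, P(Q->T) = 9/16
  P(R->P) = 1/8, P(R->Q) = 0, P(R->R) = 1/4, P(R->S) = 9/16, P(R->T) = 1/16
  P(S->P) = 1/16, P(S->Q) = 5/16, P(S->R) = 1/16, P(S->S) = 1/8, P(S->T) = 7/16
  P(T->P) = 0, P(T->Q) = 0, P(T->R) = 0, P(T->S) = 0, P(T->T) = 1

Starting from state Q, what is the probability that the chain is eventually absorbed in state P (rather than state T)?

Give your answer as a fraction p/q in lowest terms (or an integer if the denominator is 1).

Answer: 28/145

Derivation:
Let a_i = P(absorbed in P | start in state i).
Boundary conditions: a_P = 1, a_T = 0.
For each transient state i, a_i = sum_j P(i->j) * a_j:
  a_Q = 1/8*a_P + 1/16*a_Q + 1/8*a_R + 1/8*a_S + 9/16*a_T
  a_R = 1/8*a_P + 0*a_Q + 1/4*a_R + 9/16*a_S + 1/16*a_T
  a_S = 1/16*a_P + 5/16*a_Q + 1/16*a_R + 1/8*a_S + 7/16*a_T

Substituting a_P = 1 and a_T = 0, rearrange to (I - Q) a = r where r[i] = P(i -> P):
  [15/16, -1/8, -1/8] . (a_Q, a_R, a_S) = 1/8
  [0, 3/4, -9/16] . (a_Q, a_R, a_S) = 1/8
  [-5/16, -1/16, 7/8] . (a_Q, a_R, a_S) = 1/16

Solving yields:
  a_Q = 28/145
  a_R = 25/87
  a_S = 14/87

Starting state is Q, so the absorption probability is a_Q = 28/145.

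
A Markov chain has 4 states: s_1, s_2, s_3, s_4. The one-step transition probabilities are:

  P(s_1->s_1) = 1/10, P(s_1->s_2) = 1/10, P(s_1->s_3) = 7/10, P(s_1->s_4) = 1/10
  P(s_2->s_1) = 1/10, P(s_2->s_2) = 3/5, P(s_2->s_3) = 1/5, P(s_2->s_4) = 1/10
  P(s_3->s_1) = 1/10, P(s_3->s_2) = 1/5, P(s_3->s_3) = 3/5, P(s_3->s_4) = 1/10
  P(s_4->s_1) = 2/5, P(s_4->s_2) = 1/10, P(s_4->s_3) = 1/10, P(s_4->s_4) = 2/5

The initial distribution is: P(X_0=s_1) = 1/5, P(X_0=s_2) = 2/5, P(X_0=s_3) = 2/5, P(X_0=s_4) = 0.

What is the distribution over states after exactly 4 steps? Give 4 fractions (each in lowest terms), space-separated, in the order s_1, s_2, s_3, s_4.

Propagating the distribution step by step (d_{t+1} = d_t * P):
d_0 = (s_1=1/5, s_2=2/5, s_3=2/5, s_4=0)
  d_1[s_1] = 1/5*1/10 + 2/5*1/10 + 2/5*1/10 + 0*2/5 = 1/10
  d_1[s_2] = 1/5*1/10 + 2/5*3/5 + 2/5*1/5 + 0*1/10 = 17/50
  d_1[s_3] = 1/5*7/10 + 2/5*1/5 + 2/5*3/5 + 0*1/10 = 23/50
  d_1[s_4] = 1/5*1/10 + 2/5*1/10 + 2/5*1/10 + 0*2/5 = 1/10
d_1 = (s_1=1/10, s_2=17/50, s_3=23/50, s_4=1/10)
  d_2[s_1] = 1/10*1/10 + 17/50*1/10 + 23/50*1/10 + 1/10*2/5 = 13/100
  d_2[s_2] = 1/10*1/10 + 17/50*3/5 + 23/50*1/5 + 1/10*1/10 = 79/250
  d_2[s_3] = 1/10*7/10 + 17/50*1/5 + 23/50*3/5 + 1/10*1/10 = 53/125
  d_2[s_4] = 1/10*1/10 + 17/50*1/10 + 23/50*1/10 + 1/10*2/5 = 13/100
d_2 = (s_1=13/100, s_2=79/250, s_3=53/125, s_4=13/100)
  d_3[s_1] = 13/100*1/10 + 79/250*1/10 + 53/125*1/10 + 13/100*2/5 = 139/1000
  d_3[s_2] = 13/100*1/10 + 79/250*3/5 + 53/125*1/5 + 13/100*1/10 = 751/2500
  d_3[s_3] = 13/100*7/10 + 79/250*1/5 + 53/125*3/5 + 13/100*1/10 = 527/1250
  d_3[s_4] = 13/100*1/10 + 79/250*1/10 + 53/125*1/10 + 13/100*2/5 = 139/1000
d_3 = (s_1=139/1000, s_2=751/2500, s_3=527/1250, s_4=139/1000)
  d_4[s_1] = 139/1000*1/10 + 751/2500*1/10 + 527/1250*1/10 + 139/1000*2/5 = 1417/10000
  d_4[s_2] = 139/1000*1/10 + 751/2500*3/5 + 527/1250*1/5 + 139/1000*1/10 = 7309/25000
  d_4[s_3] = 139/1000*7/10 + 751/2500*1/5 + 527/1250*3/5 + 139/1000*1/10 = 5303/12500
  d_4[s_4] = 139/1000*1/10 + 751/2500*1/10 + 527/1250*1/10 + 139/1000*2/5 = 1417/10000
d_4 = (s_1=1417/10000, s_2=7309/25000, s_3=5303/12500, s_4=1417/10000)

Answer: 1417/10000 7309/25000 5303/12500 1417/10000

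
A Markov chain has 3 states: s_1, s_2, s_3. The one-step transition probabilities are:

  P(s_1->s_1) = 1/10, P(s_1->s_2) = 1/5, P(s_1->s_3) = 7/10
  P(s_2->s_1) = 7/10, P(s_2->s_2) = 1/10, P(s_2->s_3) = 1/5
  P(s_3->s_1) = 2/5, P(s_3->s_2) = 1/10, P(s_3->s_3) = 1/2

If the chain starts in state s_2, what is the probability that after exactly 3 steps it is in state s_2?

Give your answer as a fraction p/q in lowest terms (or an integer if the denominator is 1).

Answer: 61/500

Derivation:
Computing P^3 by repeated multiplication:
P^1 =
  s_1: [1/10, 1/5, 7/10]
  s_2: [7/10, 1/10, 1/5]
  s_3: [2/5, 1/10, 1/2]
P^2 =
  s_1: [43/100, 11/100, 23/50]
  s_2: [11/50, 17/100, 61/100]
  s_3: [31/100, 7/50, 11/20]
P^3 =
  s_1: [38/125, 143/1000, 553/1000]
  s_2: [77/200, 61/500, 493/1000]
  s_3: [349/1000, 131/1000, 13/25]

(P^3)[s_2 -> s_2] = 61/500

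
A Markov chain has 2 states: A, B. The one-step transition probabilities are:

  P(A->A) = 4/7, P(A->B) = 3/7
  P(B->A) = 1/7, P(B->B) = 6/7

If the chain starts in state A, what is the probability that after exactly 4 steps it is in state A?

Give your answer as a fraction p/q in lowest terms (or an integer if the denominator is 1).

Answer: 661/2401

Derivation:
Computing P^4 by repeated multiplication:
P^1 =
  A: [4/7, 3/7]
  B: [1/7, 6/7]
P^2 =
  A: [19/49, 30/49]
  B: [10/49, 39/49]
P^3 =
  A: [106/343, 237/343]
  B: [79/343, 264/343]
P^4 =
  A: [661/2401, 1740/2401]
  B: [580/2401, 1821/2401]

(P^4)[A -> A] = 661/2401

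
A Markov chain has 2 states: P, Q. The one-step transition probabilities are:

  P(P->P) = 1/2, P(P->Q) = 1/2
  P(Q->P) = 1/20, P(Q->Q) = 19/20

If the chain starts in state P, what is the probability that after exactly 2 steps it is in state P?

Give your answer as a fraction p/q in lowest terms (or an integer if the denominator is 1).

Computing P^2 by repeated multiplication:
P^1 =
  P: [1/2, 1/2]
  Q: [1/20, 19/20]
P^2 =
  P: [11/40, 29/40]
  Q: [29/400, 371/400]

(P^2)[P -> P] = 11/40

Answer: 11/40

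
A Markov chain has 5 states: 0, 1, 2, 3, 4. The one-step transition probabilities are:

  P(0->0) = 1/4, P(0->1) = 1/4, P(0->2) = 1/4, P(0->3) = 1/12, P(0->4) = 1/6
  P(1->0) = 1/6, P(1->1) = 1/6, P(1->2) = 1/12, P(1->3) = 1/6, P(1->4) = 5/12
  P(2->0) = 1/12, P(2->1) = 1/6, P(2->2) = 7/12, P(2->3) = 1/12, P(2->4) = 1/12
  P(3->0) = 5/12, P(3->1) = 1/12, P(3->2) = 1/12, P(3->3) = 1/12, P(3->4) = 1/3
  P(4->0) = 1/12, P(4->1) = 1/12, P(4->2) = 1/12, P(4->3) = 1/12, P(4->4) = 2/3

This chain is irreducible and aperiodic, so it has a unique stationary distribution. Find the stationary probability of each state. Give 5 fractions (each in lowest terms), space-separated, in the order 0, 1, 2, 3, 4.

Answer: 73/481 133/962 209/962 365/3848 1531/3848

Derivation:
The stationary distribution satisfies pi = pi * P, i.e.:
  pi_0 = 1/4*pi_0 + 1/6*pi_1 + 1/12*pi_2 + 5/12*pi_3 + 1/12*pi_4
  pi_1 = 1/4*pi_0 + 1/6*pi_1 + 1/6*pi_2 + 1/12*pi_3 + 1/12*pi_4
  pi_2 = 1/4*pi_0 + 1/12*pi_1 + 7/12*pi_2 + 1/12*pi_3 + 1/12*pi_4
  pi_3 = 1/12*pi_0 + 1/6*pi_1 + 1/12*pi_2 + 1/12*pi_3 + 1/12*pi_4
  pi_4 = 1/6*pi_0 + 5/12*pi_1 + 1/12*pi_2 + 1/3*pi_3 + 2/3*pi_4
with normalization: pi_0 + pi_1 + pi_2 + pi_3 + pi_4 = 1.

Using the first 4 balance equations plus normalization, the linear system A*pi = b is:
  [-3/4, 1/6, 1/12, 5/12, 1/12] . pi = 0
  [1/4, -5/6, 1/6, 1/12, 1/12] . pi = 0
  [1/4, 1/12, -5/12, 1/12, 1/12] . pi = 0
  [1/12, 1/6, 1/12, -11/12, 1/12] . pi = 0
  [1, 1, 1, 1, 1] . pi = 1

Solving yields:
  pi_0 = 73/481
  pi_1 = 133/962
  pi_2 = 209/962
  pi_3 = 365/3848
  pi_4 = 1531/3848

Verification (pi * P):
  73/481*1/4 + 133/962*1/6 + 209/962*1/12 + 365/3848*5/12 + 1531/3848*1/12 = 73/481 = pi_0  (ok)
  73/481*1/4 + 133/962*1/6 + 209/962*1/6 + 365/3848*1/12 + 1531/3848*1/12 = 133/962 = pi_1  (ok)
  73/481*1/4 + 133/962*1/12 + 209/962*7/12 + 365/3848*1/12 + 1531/3848*1/12 = 209/962 = pi_2  (ok)
  73/481*1/12 + 133/962*1/6 + 209/962*1/12 + 365/3848*1/12 + 1531/3848*1/12 = 365/3848 = pi_3  (ok)
  73/481*1/6 + 133/962*5/12 + 209/962*1/12 + 365/3848*1/3 + 1531/3848*2/3 = 1531/3848 = pi_4  (ok)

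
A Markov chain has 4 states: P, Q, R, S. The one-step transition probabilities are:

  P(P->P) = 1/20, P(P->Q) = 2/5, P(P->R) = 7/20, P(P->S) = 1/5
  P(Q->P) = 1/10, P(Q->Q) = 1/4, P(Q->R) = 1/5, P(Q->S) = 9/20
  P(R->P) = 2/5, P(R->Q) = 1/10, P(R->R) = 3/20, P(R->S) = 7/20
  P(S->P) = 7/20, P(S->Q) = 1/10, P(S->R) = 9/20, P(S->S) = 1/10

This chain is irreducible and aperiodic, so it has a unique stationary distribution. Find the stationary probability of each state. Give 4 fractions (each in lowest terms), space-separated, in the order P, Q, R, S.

The stationary distribution satisfies pi = pi * P, i.e.:
  pi_P = 1/20*pi_P + 1/10*pi_Q + 2/5*pi_R + 7/20*pi_S
  pi_Q = 2/5*pi_P + 1/4*pi_Q + 1/10*pi_R + 1/10*pi_S
  pi_R = 7/20*pi_P + 1/5*pi_Q + 3/20*pi_R + 9/20*pi_S
  pi_S = 1/5*pi_P + 9/20*pi_Q + 7/20*pi_R + 1/10*pi_S
with normalization: pi_P + pi_Q + pi_R + pi_S = 1.

Using the first 3 balance equations plus normalization, the linear system A*pi = b is:
  [-19/20, 1/10, 2/5, 7/20] . pi = 0
  [2/5, -3/4, 1/10, 1/10] . pi = 0
  [7/20, 1/5, -17/20, 9/20] . pi = 0
  [1, 1, 1, 1] . pi = 1

Solving yields:
  pi_P = 2977/12336
  pi_Q = 417/2056
  pi_R = 445/1542
  pi_S = 1099/4112

Verification (pi * P):
  2977/12336*1/20 + 417/2056*1/10 + 445/1542*2/5 + 1099/4112*7/20 = 2977/12336 = pi_P  (ok)
  2977/12336*2/5 + 417/2056*1/4 + 445/1542*1/10 + 1099/4112*1/10 = 417/2056 = pi_Q  (ok)
  2977/12336*7/20 + 417/2056*1/5 + 445/1542*3/20 + 1099/4112*9/20 = 445/1542 = pi_R  (ok)
  2977/12336*1/5 + 417/2056*9/20 + 445/1542*7/20 + 1099/4112*1/10 = 1099/4112 = pi_S  (ok)

Answer: 2977/12336 417/2056 445/1542 1099/4112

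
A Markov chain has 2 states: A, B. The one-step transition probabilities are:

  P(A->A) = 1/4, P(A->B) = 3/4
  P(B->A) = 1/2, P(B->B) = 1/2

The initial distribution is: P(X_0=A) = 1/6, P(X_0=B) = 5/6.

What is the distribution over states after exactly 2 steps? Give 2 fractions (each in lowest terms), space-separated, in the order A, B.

Propagating the distribution step by step (d_{t+1} = d_t * P):
d_0 = (A=1/6, B=5/6)
  d_1[A] = 1/6*1/4 + 5/6*1/2 = 11/24
  d_1[B] = 1/6*3/4 + 5/6*1/2 = 13/24
d_1 = (A=11/24, B=13/24)
  d_2[A] = 11/24*1/4 + 13/24*1/2 = 37/96
  d_2[B] = 11/24*3/4 + 13/24*1/2 = 59/96
d_2 = (A=37/96, B=59/96)

Answer: 37/96 59/96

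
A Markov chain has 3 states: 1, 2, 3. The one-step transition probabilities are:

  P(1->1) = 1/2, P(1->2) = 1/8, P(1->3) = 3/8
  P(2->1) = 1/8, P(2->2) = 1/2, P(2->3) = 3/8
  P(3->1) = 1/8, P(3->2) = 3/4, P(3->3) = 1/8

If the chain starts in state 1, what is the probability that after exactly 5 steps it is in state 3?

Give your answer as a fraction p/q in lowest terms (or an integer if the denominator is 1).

Computing P^5 by repeated multiplication:
P^1 =
  1: [1/2, 1/8, 3/8]
  2: [1/8, 1/2, 3/8]
  3: [1/8, 3/4, 1/8]
P^2 =
  1: [5/16, 13/32, 9/32]
  2: [11/64, 35/64, 9/32]
  3: [11/64, 31/64, 11/32]
P^3 =
  1: [31/128, 29/64, 39/128]
  2: [97/512, 259/512, 39/128]
  3: [97/512, 267/512, 37/128]
P^4 =
  1: [221/1024, 497/1024, 153/512]
  2: [803/4096, 2069/4096, 153/512]
  3: [803/4096, 2053/4096, 155/512]
P^5 =
  1: [1687/8192, 4045/8192, 615/2048]
  2: [6505/32768, 16423/32768, 615/2048]
  3: [6505/32768, 16455/32768, 613/2048]

(P^5)[1 -> 3] = 615/2048

Answer: 615/2048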